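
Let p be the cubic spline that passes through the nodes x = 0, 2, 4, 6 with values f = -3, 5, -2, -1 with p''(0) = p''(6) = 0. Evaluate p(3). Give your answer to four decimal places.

Let m_i = p''(x_i). Step sizes h_i = 2, 2, 2; slopes of the chords Δ_i = (y_(i+1) - y_i)/h_i = 4, -7/2, 1/2.
  2·m_0 + 8·m_1 + 2·m_2 = 6(Δ_1 - Δ_0) = -45
  2·m_1 + 8·m_2 + 2·m_3 = 6(Δ_2 - Δ_1) = 24
Natural end conditions: m_0 = m_3 = 0.
Hence m_0 = 0, m_1 = -34/5, m_2 = 47/10, m_3 = 0.
On [2, 4], p(x) = 5 - 8/15·(x - 2) - 17/5·(x - 2)² + 23/24·(x - 2)³.
With (x - 2) = 1: p(3) = 81/40.

2.0250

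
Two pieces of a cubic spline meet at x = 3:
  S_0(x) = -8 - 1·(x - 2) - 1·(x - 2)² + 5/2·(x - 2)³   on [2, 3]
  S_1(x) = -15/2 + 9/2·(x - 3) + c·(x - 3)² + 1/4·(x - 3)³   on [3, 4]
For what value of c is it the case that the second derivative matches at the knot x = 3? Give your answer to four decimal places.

S_0''(x) = -2 + 15·(x - 2), so S_0''(3) = 13. On the right, S_1''(3) = 2c, so c = 13/2.

6.5000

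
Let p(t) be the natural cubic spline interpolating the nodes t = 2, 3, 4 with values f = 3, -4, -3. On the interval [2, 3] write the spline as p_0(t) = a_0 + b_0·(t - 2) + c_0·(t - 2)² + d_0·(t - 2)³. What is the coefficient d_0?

2

Write m_i for p''(x_i). With h_i = 1, 1 and divided differences Δ_i = -7, 1, the continuity of p' gives the tridiagonal system
  1·m_0 + 4·m_1 + 1·m_2 = 6(Δ_1 - Δ_0) = 48
Natural end conditions: m_0 = m_2 = 0.
Solving the tridiagonal system: m_0 = 0, m_1 = 12, m_2 = 0.
On [2, 3], with p_0(t) = a_0 + b_0·(t - 2) + c_0·(t - 2)² + d_0·(t - 2)³: c_0 = m_0/2 = 0, d_0 = (m_1 - m_0)/(6h_0) = 2, b_0 = Δ_0 - h_0(2m_0 + m_1)/6 = -9.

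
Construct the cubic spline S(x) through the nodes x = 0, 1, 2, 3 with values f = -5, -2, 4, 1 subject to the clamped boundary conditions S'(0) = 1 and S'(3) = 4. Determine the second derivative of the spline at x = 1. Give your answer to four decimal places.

10.4000

With M_i denoting the second derivative at x_i, h_i = 1, 1, 1, and Δ_i = (y_(i+1) − y_i)/h_i = 3, 6, -3:
  1·M_0 + 4·M_1 + 1·M_2 = 6(Δ_1 - Δ_0) = 18
  1·M_1 + 4·M_2 + 1·M_3 = 6(Δ_2 - Δ_1) = -54
Clamped end conditions give two more equations: 2h_0·M_0 + h_0·M_1 = 6(Δ_0 - S'(0)) = 12 and h_2·M_2 + 2h_2·M_3 = 6(S'(3) - Δ_2) = 42.
Forward elimination and back-substitution give M_0 = 4/5, M_1 = 52/5, M_2 = -122/5, M_3 = 166/5.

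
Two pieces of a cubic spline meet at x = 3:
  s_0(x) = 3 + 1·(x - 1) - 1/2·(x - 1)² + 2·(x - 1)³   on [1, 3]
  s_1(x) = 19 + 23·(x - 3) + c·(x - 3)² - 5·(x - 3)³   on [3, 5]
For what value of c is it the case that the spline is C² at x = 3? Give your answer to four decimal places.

11.5000

s_0''(x) = -1 + 12·(x - 1), so s_0''(3) = 23. On the right, s_1''(3) = 2c, so c = 23/2.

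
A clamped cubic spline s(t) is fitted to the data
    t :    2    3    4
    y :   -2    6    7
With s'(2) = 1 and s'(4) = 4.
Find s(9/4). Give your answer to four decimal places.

Let m_i = s''(x_i). Step sizes h_i = 1, 1; slopes of the chords Δ_i = (y_(i+1) - y_i)/h_i = 8, 1.
  1·m_0 + 4·m_1 + 1·m_2 = 6(Δ_1 - Δ_0) = -42
Clamped end conditions give two more equations: 2h_0·m_0 + h_0·m_1 = 6(Δ_0 - s'(2)) = 42 and h_1·m_1 + 2h_1·m_2 = 6(s'(4) - Δ_1) = 18.
Solving the tridiagonal system: m_0 = 33, m_1 = -24, m_2 = 21.
On [2, 3], s(t) = -2 + 1·(t - 2) + 33/2·(t - 2)² - 19/2·(t - 2)³.
With (t - 2) = 1/4: s(9/4) = -111/128.

-0.8672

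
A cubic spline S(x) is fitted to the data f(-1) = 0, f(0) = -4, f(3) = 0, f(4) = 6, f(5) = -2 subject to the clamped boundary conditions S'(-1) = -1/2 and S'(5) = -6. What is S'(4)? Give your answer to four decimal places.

Let m_i = S''(x_i). Step sizes h_i = 1, 3, 1, 1; slopes of the chords Δ_i = (y_(i+1) - y_i)/h_i = -4, 4/3, 6, -8.
  1·m_0 + 8·m_1 + 3·m_2 = 6(Δ_1 - Δ_0) = 32
  3·m_1 + 8·m_2 + 1·m_3 = 6(Δ_2 - Δ_1) = 28
  1·m_2 + 4·m_3 + 1·m_4 = 6(Δ_3 - Δ_2) = -84
Clamped end conditions give two more equations: 2h_0·m_0 + h_0·m_1 = 6(Δ_0 - S'(-1)) = -21 and h_3·m_3 + 2h_3·m_4 = 6(S'(5) - Δ_3) = 12.
Solving the tridiagonal system: m_0 = -2783/228, m_1 = 389/114, m_2 = 1285/228, m_3 = -3115/114, m_4 = 4483/228.
On [4, 5], S'(x) = b_3 + 2c_3·(x - 4) + 3d_3·(x - 4)² with b_3 = Δ_3 - h_3(2m_3 + m_4)/6 = -989/456, c_3 = m_3/2 = -3115/228, d_3 = (m_4 - m_3)/(6h_3) = 3571/456. So S'(4) = -989/456.

-2.1689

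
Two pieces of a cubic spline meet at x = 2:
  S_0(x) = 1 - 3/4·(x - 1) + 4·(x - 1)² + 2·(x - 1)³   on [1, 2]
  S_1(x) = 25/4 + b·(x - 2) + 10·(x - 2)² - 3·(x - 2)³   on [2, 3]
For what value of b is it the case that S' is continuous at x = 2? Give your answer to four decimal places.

S_0'(x) = -3/4 + 8·(x - 1) + 6·(x - 1)², so S_0'(2) = 53/4. On the right, S_1'(2) = b, so b = 53/4.

13.2500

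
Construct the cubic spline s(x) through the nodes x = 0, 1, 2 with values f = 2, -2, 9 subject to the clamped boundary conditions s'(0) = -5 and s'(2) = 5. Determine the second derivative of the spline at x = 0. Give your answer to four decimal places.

-14.5000

Write M_i for s''(x_i). With h_i = 1, 1 and divided differences Δ_i = -4, 11, the continuity of s' gives the tridiagonal system
  1·M_0 + 4·M_1 + 1·M_2 = 6(Δ_1 - Δ_0) = 90
Clamped end conditions give two more equations: 2h_0·M_0 + h_0·M_1 = 6(Δ_0 - s'(0)) = 6 and h_1·M_1 + 2h_1·M_2 = 6(s'(2) - Δ_1) = -36.
Solving: M_0 = -29/2, M_1 = 35, M_2 = -71/2.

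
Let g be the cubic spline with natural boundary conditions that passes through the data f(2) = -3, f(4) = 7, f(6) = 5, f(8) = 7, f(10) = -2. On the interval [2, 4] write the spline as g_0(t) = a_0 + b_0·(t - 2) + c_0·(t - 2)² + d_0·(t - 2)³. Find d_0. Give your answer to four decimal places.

Let σ_i = g''(x_i). Step sizes h_i = 2, 2, 2, 2; slopes of the chords Δ_i = (y_(i+1) - y_i)/h_i = 5, -1, 1, -9/2.
  2·σ_0 + 8·σ_1 + 2·σ_2 = 6(Δ_1 - Δ_0) = -36
  2·σ_1 + 8·σ_2 + 2·σ_3 = 6(Δ_2 - Δ_1) = 12
  2·σ_2 + 8·σ_3 + 2·σ_4 = 6(Δ_3 - Δ_2) = -33
Natural end conditions: σ_0 = σ_4 = 0.
Hence σ_0 = 0, σ_1 = -621/112, σ_2 = 117/28, σ_3 = -579/112, σ_4 = 0.
On [2, 4], with g_0(t) = a_0 + b_0·(t - 2) + c_0·(t - 2)² + d_0·(t - 2)³: c_0 = σ_0/2 = 0, d_0 = (σ_1 - σ_0)/(6h_0) = -207/448, b_0 = Δ_0 - h_0(2σ_0 + σ_1)/6 = 767/112.

-0.4621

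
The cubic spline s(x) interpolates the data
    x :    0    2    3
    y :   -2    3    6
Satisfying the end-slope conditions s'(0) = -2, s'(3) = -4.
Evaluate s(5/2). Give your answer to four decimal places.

5.7396

Let m_i = s''(x_i). Step sizes h_i = 2, 1; slopes of the chords Δ_i = (y_(i+1) - y_i)/h_i = 5/2, 3.
  2·m_0 + 6·m_1 + 1·m_2 = 6(Δ_1 - Δ_0) = 3
Clamped end conditions give two more equations: 2h_0·m_0 + h_0·m_1 = 6(Δ_0 - s'(0)) = 27 and h_1·m_1 + 2h_1·m_2 = 6(s'(3) - Δ_1) = -42.
Hence m_0 = 67/12, m_1 = 7/3, m_2 = -133/6.
On [2, 3], s(x) = 3 + 71/12·(x - 2) + 7/6·(x - 2)² - 49/12·(x - 2)³.
With (x - 2) = 1/2: s(5/2) = 551/96.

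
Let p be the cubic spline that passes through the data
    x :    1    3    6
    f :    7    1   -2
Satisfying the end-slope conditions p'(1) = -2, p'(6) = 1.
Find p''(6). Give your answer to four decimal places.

With m_i denoting the second derivative at x_i, h_i = 2, 3, and Δ_i = (y_(i+1) − y_i)/h_i = -3, -1:
  2·m_0 + 10·m_1 + 3·m_2 = 6(Δ_1 - Δ_0) = 12
Clamped end conditions give two more equations: 2h_0·m_0 + h_0·m_1 = 6(Δ_0 - p'(1)) = -6 and h_1·m_1 + 2h_1·m_2 = 6(p'(6) - Δ_1) = 12.
Forward elimination and back-substitution give m_0 = -21/10, m_1 = 6/5, m_2 = 7/5.

1.4000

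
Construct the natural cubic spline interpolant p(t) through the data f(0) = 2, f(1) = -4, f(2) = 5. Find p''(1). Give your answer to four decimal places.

22.5000

Write m_i for p''(x_i). With h_i = 1, 1 and divided differences Δ_i = -6, 9, the continuity of p' gives the tridiagonal system
  1·m_0 + 4·m_1 + 1·m_2 = 6(Δ_1 - Δ_0) = 90
Natural end conditions: m_0 = m_2 = 0.
Solving the tridiagonal system: m_0 = 0, m_1 = 45/2, m_2 = 0.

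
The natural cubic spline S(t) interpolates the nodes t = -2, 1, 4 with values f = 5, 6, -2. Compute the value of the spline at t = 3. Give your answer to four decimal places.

Write m_i for S''(x_i). With h_i = 3, 3 and divided differences Δ_i = 1/3, -8/3, the continuity of S' gives the tridiagonal system
  3·m_0 + 12·m_1 + 3·m_2 = 6(Δ_1 - Δ_0) = -18
Natural end conditions: m_0 = m_2 = 0.
Solving: m_0 = 0, m_1 = -3/2, m_2 = 0.
On [1, 4], S(t) = 6 - 7/6·(t - 1) - 3/4·(t - 1)² + 1/12·(t - 1)³.
With (t - 1) = 2: S(3) = 4/3.

1.3333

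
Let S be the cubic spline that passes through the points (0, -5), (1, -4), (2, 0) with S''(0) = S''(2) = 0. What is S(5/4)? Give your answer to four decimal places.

-3.2461

Write M_i for S''(x_i). With h_i = 1, 1 and divided differences Δ_i = 1, 4, the continuity of S' gives the tridiagonal system
  1·M_0 + 4·M_1 + 1·M_2 = 6(Δ_1 - Δ_0) = 18
Natural end conditions: M_0 = M_2 = 0.
Forward elimination and back-substitution give M_0 = 0, M_1 = 9/2, M_2 = 0.
On [1, 2], S(x) = -4 + 5/2·(x - 1) + 9/4·(x - 1)² - 3/4·(x - 1)³.
With (x - 1) = 1/4: S(5/4) = -831/256.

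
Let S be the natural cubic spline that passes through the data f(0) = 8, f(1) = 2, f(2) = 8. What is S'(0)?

-9

Write M_i for S''(x_i). With h_i = 1, 1 and divided differences Δ_i = -6, 6, the continuity of S' gives the tridiagonal system
  1·M_0 + 4·M_1 + 1·M_2 = 6(Δ_1 - Δ_0) = 72
Natural end conditions: M_0 = M_2 = 0.
Solving: M_0 = 0, M_1 = 18, M_2 = 0.
On [0, 1], S'(t) = b_0 + 2c_0·t + 3d_0·t² with b_0 = Δ_0 - h_0(2M_0 + M_1)/6 = -9, c_0 = M_0/2 = 0, d_0 = (M_1 - M_0)/(6h_0) = 3. So S'(0) = -9.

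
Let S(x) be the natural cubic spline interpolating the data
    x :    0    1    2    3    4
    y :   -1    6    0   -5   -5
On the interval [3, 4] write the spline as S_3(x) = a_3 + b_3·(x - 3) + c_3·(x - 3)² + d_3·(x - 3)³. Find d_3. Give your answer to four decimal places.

-1.0357

Let M_i = S''(x_i). Step sizes h_i = 1, 1, 1, 1; slopes of the chords Δ_i = (y_(i+1) - y_i)/h_i = 7, -6, -5, 0.
  1·M_0 + 4·M_1 + 1·M_2 = 6(Δ_1 - Δ_0) = -78
  1·M_1 + 4·M_2 + 1·M_3 = 6(Δ_2 - Δ_1) = 6
  1·M_2 + 4·M_3 + 1·M_4 = 6(Δ_3 - Δ_2) = 30
Natural end conditions: M_0 = M_4 = 0.
Forward elimination and back-substitution give M_0 = 0, M_1 = -291/14, M_2 = 36/7, M_3 = 87/14, M_4 = 0.
On [3, 4], with S_3(x) = a_3 + b_3·(x - 3) + c_3·(x - 3)² + d_3·(x - 3)³: c_3 = M_3/2 = 87/28, d_3 = (M_4 - M_3)/(6h_3) = -29/28, b_3 = Δ_3 - h_3(2M_3 + M_4)/6 = -29/14.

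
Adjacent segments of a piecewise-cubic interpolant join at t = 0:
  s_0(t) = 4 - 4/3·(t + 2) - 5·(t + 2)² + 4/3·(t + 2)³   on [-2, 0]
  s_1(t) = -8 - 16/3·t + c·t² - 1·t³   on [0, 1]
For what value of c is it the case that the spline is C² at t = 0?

s_0''(t) = -10 + 8·(t + 2), so s_0''(0) = 6. On the right, s_1''(0) = 2c, so c = 3.

3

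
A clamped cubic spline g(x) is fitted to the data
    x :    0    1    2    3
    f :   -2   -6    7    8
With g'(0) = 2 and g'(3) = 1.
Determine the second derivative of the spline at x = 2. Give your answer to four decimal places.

Write M_i for g''(x_i). With h_i = 1, 1, 1 and divided differences Δ_i = -4, 13, 1, the continuity of g' gives the tridiagonal system
  1·M_0 + 4·M_1 + 1·M_2 = 6(Δ_1 - Δ_0) = 102
  1·M_1 + 4·M_2 + 1·M_3 = 6(Δ_2 - Δ_1) = -72
Clamped end conditions give two more equations: 2h_0·M_0 + h_0·M_1 = 6(Δ_0 - g'(0)) = -36 and h_2·M_2 + 2h_2·M_3 = 6(g'(3) - Δ_2) = 0.
Hence M_0 = -598/15, M_1 = 656/15, M_2 = -496/15, M_3 = 248/15.

-33.0667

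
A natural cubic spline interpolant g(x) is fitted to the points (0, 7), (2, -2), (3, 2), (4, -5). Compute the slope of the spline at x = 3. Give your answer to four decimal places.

-0.5217

Let M_i = g''(x_i). Step sizes h_i = 2, 1, 1; slopes of the chords Δ_i = (y_(i+1) - y_i)/h_i = -9/2, 4, -7.
  2·M_0 + 6·M_1 + 1·M_2 = 6(Δ_1 - Δ_0) = 51
  1·M_1 + 4·M_2 + 1·M_3 = 6(Δ_2 - Δ_1) = -66
Natural end conditions: M_0 = M_3 = 0.
Solving the tridiagonal system: M_0 = 0, M_1 = 270/23, M_2 = -447/23, M_3 = 0.
On [3, 4], g'(x) = b_2 + 2c_2·(x - 3) + 3d_2·(x - 3)² with b_2 = Δ_2 - h_2(2M_2 + M_3)/6 = -12/23, c_2 = M_2/2 = -447/46, d_2 = (M_3 - M_2)/(6h_2) = 149/46. So g'(3) = -12/23.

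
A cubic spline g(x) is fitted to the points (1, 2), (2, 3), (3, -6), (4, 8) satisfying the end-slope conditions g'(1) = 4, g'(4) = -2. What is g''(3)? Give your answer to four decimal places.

62.4000

Let M_i = g''(x_i). Step sizes h_i = 1, 1, 1; slopes of the chords Δ_i = (y_(i+1) - y_i)/h_i = 1, -9, 14.
  1·M_0 + 4·M_1 + 1·M_2 = 6(Δ_1 - Δ_0) = -60
  1·M_1 + 4·M_2 + 1·M_3 = 6(Δ_2 - Δ_1) = 138
Clamped end conditions give two more equations: 2h_0·M_0 + h_0·M_1 = 6(Δ_0 - g'(1)) = -18 and h_2·M_2 + 2h_2·M_3 = 6(g'(4) - Δ_2) = -96.
Solving: M_0 = 36/5, M_1 = -162/5, M_2 = 312/5, M_3 = -396/5.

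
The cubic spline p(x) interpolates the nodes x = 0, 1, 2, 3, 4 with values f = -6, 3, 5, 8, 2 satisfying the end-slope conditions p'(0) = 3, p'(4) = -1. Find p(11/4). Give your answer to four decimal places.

8.0352

Write m_i for p''(x_i). With h_i = 1, 1, 1, 1 and divided differences Δ_i = 9, 2, 3, -6, the continuity of p' gives the tridiagonal system
  1·m_0 + 4·m_1 + 1·m_2 = 6(Δ_1 - Δ_0) = -42
  1·m_1 + 4·m_2 + 1·m_3 = 6(Δ_2 - Δ_1) = 6
  1·m_2 + 4·m_3 + 1·m_4 = 6(Δ_3 - Δ_2) = -54
Clamped end conditions give two more equations: 2h_0·m_0 + h_0·m_1 = 6(Δ_0 - p'(0)) = 36 and h_3·m_3 + 2h_3·m_4 = 6(p'(4) - Δ_3) = 30.
Solving: m_0 = 397/14, m_1 = -145/7, m_2 = 25/2, m_3 = -163/7, m_4 = 373/14.
On [2, 3], p(x) = 5 + 19/7·(x - 2) + 25/4·(x - 2)² - 167/28·(x - 2)³.
With (x - 2) = 3/4: p(11/4) = 2057/256.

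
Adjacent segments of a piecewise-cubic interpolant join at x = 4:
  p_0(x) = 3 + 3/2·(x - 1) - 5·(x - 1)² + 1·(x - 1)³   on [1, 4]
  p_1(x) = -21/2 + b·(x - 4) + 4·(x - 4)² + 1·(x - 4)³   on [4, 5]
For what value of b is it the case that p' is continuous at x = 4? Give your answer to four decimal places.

p_0'(x) = 3/2 - 10·(x - 1) + 3·(x - 1)², so p_0'(4) = -3/2. On the right, p_1'(4) = b, so b = -3/2.

-1.5000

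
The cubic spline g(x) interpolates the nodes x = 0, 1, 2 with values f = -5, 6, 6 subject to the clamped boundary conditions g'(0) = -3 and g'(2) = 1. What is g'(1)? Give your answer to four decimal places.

With σ_i denoting the second derivative at x_i, h_i = 1, 1, and Δ_i = (y_(i+1) − y_i)/h_i = 11, 0:
  1·σ_0 + 4·σ_1 + 1·σ_2 = 6(Δ_1 - Δ_0) = -66
Clamped end conditions give two more equations: 2h_0·σ_0 + h_0·σ_1 = 6(Δ_0 - g'(0)) = 84 and h_1·σ_1 + 2h_1·σ_2 = 6(g'(2) - Δ_1) = 6.
Forward elimination and back-substitution give σ_0 = 121/2, σ_1 = -37, σ_2 = 43/2.
On [1, 2], g'(x) = b_1 + 2c_1·(x - 1) + 3d_1·(x - 1)² with b_1 = Δ_1 - h_1(2σ_1 + σ_2)/6 = 35/4, c_1 = σ_1/2 = -37/2, d_1 = (σ_2 - σ_1)/(6h_1) = 39/4. So g'(1) = 35/4.

8.7500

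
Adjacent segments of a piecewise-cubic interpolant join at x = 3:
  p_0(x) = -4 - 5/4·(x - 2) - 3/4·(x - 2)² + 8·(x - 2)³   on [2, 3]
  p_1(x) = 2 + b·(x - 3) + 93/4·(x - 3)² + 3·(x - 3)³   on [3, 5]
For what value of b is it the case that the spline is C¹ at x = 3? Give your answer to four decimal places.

p_0'(x) = -5/4 - 3/2·(x - 2) + 24·(x - 2)², so p_0'(3) = 85/4. On the right, p_1'(3) = b, so b = 85/4.

21.2500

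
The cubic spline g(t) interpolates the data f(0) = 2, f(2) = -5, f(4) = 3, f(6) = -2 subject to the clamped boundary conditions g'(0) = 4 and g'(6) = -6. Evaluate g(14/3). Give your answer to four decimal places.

3.4716

Let M_i = g''(x_i). Step sizes h_i = 2, 2, 2; slopes of the chords Δ_i = (y_(i+1) - y_i)/h_i = -7/2, 4, -5/2.
  2·M_0 + 8·M_1 + 2·M_2 = 6(Δ_1 - Δ_0) = 45
  2·M_1 + 8·M_2 + 2·M_3 = 6(Δ_2 - Δ_1) = -39
Clamped end conditions give two more equations: 2h_0·M_0 + h_0·M_1 = 6(Δ_0 - g'(0)) = -45 and h_2·M_2 + 2h_2·M_3 = 6(g'(6) - Δ_2) = -21.
Solving: M_0 = -257/15, M_1 = 353/30, M_2 = -223/30, M_3 = -23/15.
On [4, 6], g(t) = 3 + 89/30·(t - 4) - 223/60·(t - 4)² + 59/120·(t - 4)³.
With (t - 4) = 2/3: g(14/3) = 1406/405.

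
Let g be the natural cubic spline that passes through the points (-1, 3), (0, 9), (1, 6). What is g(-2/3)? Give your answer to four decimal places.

With M_i denoting the second derivative at x_i, h_i = 1, 1, and Δ_i = (y_(i+1) − y_i)/h_i = 6, -3:
  1·M_0 + 4·M_1 + 1·M_2 = 6(Δ_1 - Δ_0) = -54
Natural end conditions: M_0 = M_2 = 0.
Solving the tridiagonal system: M_0 = 0, M_1 = -27/2, M_2 = 0.
On [-1, 0], g(x) = 3 + 33/4·(x + 1) + 0·(x + 1)² - 9/4·(x + 1)³.
With (x + 1) = 1/3: g(-2/3) = 17/3.

5.6667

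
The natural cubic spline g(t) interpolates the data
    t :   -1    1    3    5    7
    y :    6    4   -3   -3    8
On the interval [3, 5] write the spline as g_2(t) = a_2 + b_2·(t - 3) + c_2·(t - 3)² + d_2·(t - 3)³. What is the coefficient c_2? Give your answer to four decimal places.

Write M_i for g''(x_i). With h_i = 2, 2, 2, 2 and divided differences Δ_i = -1, -7/2, 0, 11/2, the continuity of g' gives the tridiagonal system
  2·M_0 + 8·M_1 + 2·M_2 = 6(Δ_1 - Δ_0) = -15
  2·M_1 + 8·M_2 + 2·M_3 = 6(Δ_2 - Δ_1) = 21
  2·M_2 + 8·M_3 + 2·M_4 = 6(Δ_3 - Δ_2) = 33
Natural end conditions: M_0 = M_4 = 0.
Hence M_0 = 0, M_1 = -69/28, M_2 = 33/14, M_3 = 99/28, M_4 = 0.
On [3, 5], with g_2(t) = a_2 + b_2·(t - 3) + c_2·(t - 3)² + d_2·(t - 3)³: c_2 = M_2/2 = 33/28, d_2 = (M_3 - M_2)/(6h_2) = 11/112, b_2 = Δ_2 - h_2(2M_2 + M_3)/6 = -11/4.

1.1786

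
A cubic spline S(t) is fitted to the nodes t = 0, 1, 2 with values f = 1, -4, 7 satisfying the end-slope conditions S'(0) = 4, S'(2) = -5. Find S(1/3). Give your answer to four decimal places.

-0.0556

Put M_i = S'' at the i-th knot. Here h = (1, 1) and Δ = (-5, 11), so the interior equations h_(i-1)·M_(i-1) + 2(h_(i-1)+h_i)·M_i + h_i·M_(i+1) = 6(Δ_i − Δ_(i-1)) read
  1·M_0 + 4·M_1 + 1·M_2 = 6(Δ_1 - Δ_0) = 96
Clamped end conditions give two more equations: 2h_0·M_0 + h_0·M_1 = 6(Δ_0 - S'(0)) = -54 and h_1·M_1 + 2h_1·M_2 = 6(S'(2) - Δ_1) = -96.
Hence M_0 = -111/2, M_1 = 57, M_2 = -153/2.
On [0, 1], S(t) = 1 + 4·t - 111/4·t² + 75/4·t³.
With t = 1/3: S(1/3) = -1/18.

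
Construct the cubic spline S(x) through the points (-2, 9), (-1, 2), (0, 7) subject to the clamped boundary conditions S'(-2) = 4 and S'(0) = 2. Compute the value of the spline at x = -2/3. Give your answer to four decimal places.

2.7037

With M_i denoting the second derivative at x_i, h_i = 1, 1, and Δ_i = (y_(i+1) − y_i)/h_i = -7, 5:
  1·M_0 + 4·M_1 + 1·M_2 = 6(Δ_1 - Δ_0) = 72
Clamped end conditions give two more equations: 2h_0·M_0 + h_0·M_1 = 6(Δ_0 - S'(-2)) = -66 and h_1·M_1 + 2h_1·M_2 = 6(S'(0) - Δ_1) = -18.
Forward elimination and back-substitution give M_0 = -52, M_1 = 38, M_2 = -28.
On [-1, 0], S(x) = 2 - 3·(x + 1) + 19·(x + 1)² - 11·(x + 1)³.
With (x + 1) = 1/3: S(-2/3) = 73/27.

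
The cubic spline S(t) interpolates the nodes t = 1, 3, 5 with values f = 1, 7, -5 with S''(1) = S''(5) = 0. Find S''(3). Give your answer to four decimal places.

With M_i denoting the second derivative at x_i, h_i = 2, 2, and Δ_i = (y_(i+1) − y_i)/h_i = 3, -6:
  2·M_0 + 8·M_1 + 2·M_2 = 6(Δ_1 - Δ_0) = -54
Natural end conditions: M_0 = M_2 = 0.
Solving: M_0 = 0, M_1 = -27/4, M_2 = 0.

-6.7500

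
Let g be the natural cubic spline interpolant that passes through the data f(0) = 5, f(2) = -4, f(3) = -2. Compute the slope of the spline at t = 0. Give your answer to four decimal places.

Write M_i for g''(x_i). With h_i = 2, 1 and divided differences Δ_i = -9/2, 2, the continuity of g' gives the tridiagonal system
  2·M_0 + 6·M_1 + 1·M_2 = 6(Δ_1 - Δ_0) = 39
Natural end conditions: M_0 = M_2 = 0.
Solving the tridiagonal system: M_0 = 0, M_1 = 13/2, M_2 = 0.
On [0, 2], g'(t) = b_0 + 2c_0·t + 3d_0·t² with b_0 = Δ_0 - h_0(2M_0 + M_1)/6 = -20/3, c_0 = M_0/2 = 0, d_0 = (M_1 - M_0)/(6h_0) = 13/24. So g'(0) = -20/3.

-6.6667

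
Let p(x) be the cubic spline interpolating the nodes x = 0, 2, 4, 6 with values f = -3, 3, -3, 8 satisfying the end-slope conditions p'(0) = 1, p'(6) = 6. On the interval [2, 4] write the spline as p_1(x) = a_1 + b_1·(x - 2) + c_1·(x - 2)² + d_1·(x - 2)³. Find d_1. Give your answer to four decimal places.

1.5250

Let σ_i = p''(x_i). Step sizes h_i = 2, 2, 2; slopes of the chords Δ_i = (y_(i+1) - y_i)/h_i = 3, -3, 11/2.
  2·σ_0 + 8·σ_1 + 2·σ_2 = 6(Δ_1 - Δ_0) = -36
  2·σ_1 + 8·σ_2 + 2·σ_3 = 6(Δ_2 - Δ_1) = 51
Clamped end conditions give two more equations: 2h_0·σ_0 + h_0·σ_1 = 6(Δ_0 - p'(0)) = 12 and h_2·σ_2 + 2h_2·σ_3 = 6(p'(6) - Δ_2) = 3.
Solving: σ_0 = 221/30, σ_1 = -131/15, σ_2 = 287/30, σ_3 = -121/30.
On [2, 4], with p_1(x) = a_1 + b_1·(x - 2) + c_1·(x - 2)² + d_1·(x - 2)³: c_1 = σ_1/2 = -131/30, d_1 = (σ_2 - σ_1)/(6h_1) = 61/40, b_1 = Δ_1 - h_1(2σ_1 + σ_2)/6 = -11/30.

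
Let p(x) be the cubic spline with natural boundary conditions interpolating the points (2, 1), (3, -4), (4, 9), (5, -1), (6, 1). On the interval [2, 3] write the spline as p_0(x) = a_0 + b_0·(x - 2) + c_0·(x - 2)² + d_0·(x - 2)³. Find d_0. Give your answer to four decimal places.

Let σ_i = p''(x_i). Step sizes h_i = 1, 1, 1, 1; slopes of the chords Δ_i = (y_(i+1) - y_i)/h_i = -5, 13, -10, 2.
  1·σ_0 + 4·σ_1 + 1·σ_2 = 6(Δ_1 - Δ_0) = 108
  1·σ_1 + 4·σ_2 + 1·σ_3 = 6(Δ_2 - Δ_1) = -138
  1·σ_2 + 4·σ_3 + 1·σ_4 = 6(Δ_3 - Δ_2) = 72
Natural end conditions: σ_0 = σ_4 = 0.
Forward elimination and back-substitution give σ_0 = 0, σ_1 = 561/14, σ_2 = -366/7, σ_3 = 435/14, σ_4 = 0.
On [2, 3], with p_0(x) = a_0 + b_0·(x - 2) + c_0·(x - 2)² + d_0·(x - 2)³: c_0 = σ_0/2 = 0, d_0 = (σ_1 - σ_0)/(6h_0) = 187/28, b_0 = Δ_0 - h_0(2σ_0 + σ_1)/6 = -327/28.

6.6786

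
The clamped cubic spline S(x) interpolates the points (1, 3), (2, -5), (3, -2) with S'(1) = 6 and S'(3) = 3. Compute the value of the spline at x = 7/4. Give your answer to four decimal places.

-2.6250

Write σ_i for S''(x_i). With h_i = 1, 1 and divided differences Δ_i = -8, 3, the continuity of S' gives the tridiagonal system
  1·σ_0 + 4·σ_1 + 1·σ_2 = 6(Δ_1 - Δ_0) = 66
Clamped end conditions give two more equations: 2h_0·σ_0 + h_0·σ_1 = 6(Δ_0 - S'(1)) = -84 and h_1·σ_1 + 2h_1·σ_2 = 6(S'(3) - Δ_1) = 0.
Hence σ_0 = -60, σ_1 = 36, σ_2 = -18.
On [1, 2], S(x) = 3 + 6·(x - 1) - 30·(x - 1)² + 16·(x - 1)³.
With (x - 1) = 3/4: S(7/4) = -21/8.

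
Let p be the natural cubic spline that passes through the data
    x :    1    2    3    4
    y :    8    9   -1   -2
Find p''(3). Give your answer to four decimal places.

18.8000

Let M_i = p''(x_i). Step sizes h_i = 1, 1, 1; slopes of the chords Δ_i = (y_(i+1) - y_i)/h_i = 1, -10, -1.
  1·M_0 + 4·M_1 + 1·M_2 = 6(Δ_1 - Δ_0) = -66
  1·M_1 + 4·M_2 + 1·M_3 = 6(Δ_2 - Δ_1) = 54
Natural end conditions: M_0 = M_3 = 0.
Hence M_0 = 0, M_1 = -106/5, M_2 = 94/5, M_3 = 0.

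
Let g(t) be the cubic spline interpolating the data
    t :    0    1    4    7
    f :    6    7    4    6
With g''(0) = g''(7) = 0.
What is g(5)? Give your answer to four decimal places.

With m_i denoting the second derivative at x_i, h_i = 1, 3, 3, and Δ_i = (y_(i+1) − y_i)/h_i = 1, -1, 2/3:
  1·m_0 + 8·m_1 + 3·m_2 = 6(Δ_1 - Δ_0) = -12
  3·m_1 + 12·m_2 + 3·m_3 = 6(Δ_2 - Δ_1) = 10
Natural end conditions: m_0 = m_3 = 0.
Solving the tridiagonal system: m_0 = 0, m_1 = -2, m_2 = 4/3, m_3 = 0.
On [4, 7], g(t) = 4 - 2/3·(t - 4) + 2/3·(t - 4)² - 2/27·(t - 4)³.
With (t - 4) = 1: g(5) = 106/27.

3.9259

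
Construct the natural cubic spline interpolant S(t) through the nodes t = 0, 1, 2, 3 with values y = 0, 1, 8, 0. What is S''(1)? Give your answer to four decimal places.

Let M_i = S''(x_i). Step sizes h_i = 1, 1, 1; slopes of the chords Δ_i = (y_(i+1) - y_i)/h_i = 1, 7, -8.
  1·M_0 + 4·M_1 + 1·M_2 = 6(Δ_1 - Δ_0) = 36
  1·M_1 + 4·M_2 + 1·M_3 = 6(Δ_2 - Δ_1) = -90
Natural end conditions: M_0 = M_3 = 0.
Hence M_0 = 0, M_1 = 78/5, M_2 = -132/5, M_3 = 0.

15.6000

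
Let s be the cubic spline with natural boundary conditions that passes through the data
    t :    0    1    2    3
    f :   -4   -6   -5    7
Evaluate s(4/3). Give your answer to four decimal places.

Let M_i = s''(x_i). Step sizes h_i = 1, 1, 1; slopes of the chords Δ_i = (y_(i+1) - y_i)/h_i = -2, 1, 12.
  1·M_0 + 4·M_1 + 1·M_2 = 6(Δ_1 - Δ_0) = 18
  1·M_1 + 4·M_2 + 1·M_3 = 6(Δ_2 - Δ_1) = 66
Natural end conditions: M_0 = M_3 = 0.
Hence M_0 = 0, M_1 = 2/5, M_2 = 82/5, M_3 = 0.
On [1, 2], s(t) = -6 - 28/15·(t - 1) + 1/5·(t - 1)² + 8/3·(t - 1)³.
With (t - 1) = 1/3: s(4/3) = -2633/405.

-6.5012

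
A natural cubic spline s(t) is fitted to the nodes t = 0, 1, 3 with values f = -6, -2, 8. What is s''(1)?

1

Put m_i = s'' at the i-th knot. Here h = (1, 2) and Δ = (4, 5), so the interior equations h_(i-1)·m_(i-1) + 2(h_(i-1)+h_i)·m_i + h_i·m_(i+1) = 6(Δ_i − Δ_(i-1)) read
  1·m_0 + 6·m_1 + 2·m_2 = 6(Δ_1 - Δ_0) = 6
Natural end conditions: m_0 = m_2 = 0.
Forward elimination and back-substitution give m_0 = 0, m_1 = 1, m_2 = 0.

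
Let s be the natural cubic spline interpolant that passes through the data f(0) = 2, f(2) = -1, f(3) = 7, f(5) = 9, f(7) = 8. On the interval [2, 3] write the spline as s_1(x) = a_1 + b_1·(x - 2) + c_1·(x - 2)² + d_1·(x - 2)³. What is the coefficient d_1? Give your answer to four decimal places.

-3.3789

Put m_i = s'' at the i-th knot. Here h = (2, 1, 2, 2) and Δ = (-3/2, 8, 1, -1/2), so the interior equations h_(i-1)·m_(i-1) + 2(h_(i-1)+h_i)·m_i + h_i·m_(i+1) = 6(Δ_i − Δ_(i-1)) read
  2·m_0 + 6·m_1 + 1·m_2 = 6(Δ_1 - Δ_0) = 57
  1·m_1 + 6·m_2 + 2·m_3 = 6(Δ_2 - Δ_1) = -42
  2·m_2 + 8·m_3 + 2·m_4 = 6(Δ_3 - Δ_2) = -9
Natural end conditions: m_0 = m_4 = 0.
Forward elimination and back-substitution give m_0 = 0, m_1 = 1413/128, m_2 = -591/64, m_3 = 303/256, m_4 = 0.
On [2, 3], with s_1(x) = a_1 + b_1·(x - 2) + c_1·(x - 2)² + d_1·(x - 2)³: c_1 = m_1/2 = 1413/256, d_1 = (m_2 - m_1)/(6h_1) = -865/256, b_1 = Δ_1 - h_1(2m_1 + m_2)/6 = 375/64.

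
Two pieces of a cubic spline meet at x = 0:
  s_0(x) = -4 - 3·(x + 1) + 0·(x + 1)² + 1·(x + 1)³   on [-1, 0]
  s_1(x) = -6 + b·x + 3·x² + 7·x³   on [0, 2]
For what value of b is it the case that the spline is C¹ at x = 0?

0

s_0'(x) = -3 + 0·(x + 1) + 3·(x + 1)², so s_0'(0) = 0. On the right, s_1'(0) = b, so b = 0.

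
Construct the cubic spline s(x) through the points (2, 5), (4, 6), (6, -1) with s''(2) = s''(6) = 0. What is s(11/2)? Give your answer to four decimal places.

1.2188

With m_i denoting the second derivative at x_i, h_i = 2, 2, and Δ_i = (y_(i+1) − y_i)/h_i = 1/2, -7/2:
  2·m_0 + 8·m_1 + 2·m_2 = 6(Δ_1 - Δ_0) = -24
Natural end conditions: m_0 = m_2 = 0.
Forward elimination and back-substitution give m_0 = 0, m_1 = -3, m_2 = 0.
On [4, 6], s(x) = 6 - 3/2·(x - 4) - 3/2·(x - 4)² + 1/4·(x - 4)³.
With (x - 4) = 3/2: s(11/2) = 39/32.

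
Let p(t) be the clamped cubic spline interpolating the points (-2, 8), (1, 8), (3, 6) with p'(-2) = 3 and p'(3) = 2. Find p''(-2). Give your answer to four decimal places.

-2.6000

With M_i denoting the second derivative at x_i, h_i = 3, 2, and Δ_i = (y_(i+1) − y_i)/h_i = 0, -1:
  3·M_0 + 10·M_1 + 2·M_2 = 6(Δ_1 - Δ_0) = -6
Clamped end conditions give two more equations: 2h_0·M_0 + h_0·M_1 = 6(Δ_0 - p'(-2)) = -18 and h_1·M_1 + 2h_1·M_2 = 6(p'(3) - Δ_1) = 18.
Hence M_0 = -13/5, M_1 = -4/5, M_2 = 49/10.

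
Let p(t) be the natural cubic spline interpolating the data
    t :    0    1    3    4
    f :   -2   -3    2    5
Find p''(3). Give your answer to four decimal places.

Let σ_i = p''(x_i). Step sizes h_i = 1, 2, 1; slopes of the chords Δ_i = (y_(i+1) - y_i)/h_i = -1, 5/2, 3.
  1·σ_0 + 6·σ_1 + 2·σ_2 = 6(Δ_1 - Δ_0) = 21
  2·σ_1 + 6·σ_2 + 1·σ_3 = 6(Δ_2 - Δ_1) = 3
Natural end conditions: σ_0 = σ_3 = 0.
Solving the tridiagonal system: σ_0 = 0, σ_1 = 15/4, σ_2 = -3/4, σ_3 = 0.

-0.7500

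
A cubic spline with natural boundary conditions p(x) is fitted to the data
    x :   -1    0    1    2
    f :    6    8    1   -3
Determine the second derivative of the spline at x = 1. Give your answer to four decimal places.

Put M_i = p'' at the i-th knot. Here h = (1, 1, 1) and Δ = (2, -7, -4), so the interior equations h_(i-1)·M_(i-1) + 2(h_(i-1)+h_i)·M_i + h_i·M_(i+1) = 6(Δ_i − Δ_(i-1)) read
  1·M_0 + 4·M_1 + 1·M_2 = 6(Δ_1 - Δ_0) = -54
  1·M_1 + 4·M_2 + 1·M_3 = 6(Δ_2 - Δ_1) = 18
Natural end conditions: M_0 = M_3 = 0.
Hence M_0 = 0, M_1 = -78/5, M_2 = 42/5, M_3 = 0.

8.4000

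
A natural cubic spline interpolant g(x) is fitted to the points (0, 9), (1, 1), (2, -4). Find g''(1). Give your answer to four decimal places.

Put M_i = g'' at the i-th knot. Here h = (1, 1) and Δ = (-8, -5), so the interior equations h_(i-1)·M_(i-1) + 2(h_(i-1)+h_i)·M_i + h_i·M_(i+1) = 6(Δ_i − Δ_(i-1)) read
  1·M_0 + 4·M_1 + 1·M_2 = 6(Δ_1 - Δ_0) = 18
Natural end conditions: M_0 = M_2 = 0.
Solving the tridiagonal system: M_0 = 0, M_1 = 9/2, M_2 = 0.

4.5000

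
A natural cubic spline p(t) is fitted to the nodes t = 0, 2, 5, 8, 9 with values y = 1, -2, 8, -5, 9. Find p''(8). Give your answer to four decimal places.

Write M_i for p''(x_i). With h_i = 2, 3, 3, 1 and divided differences Δ_i = -3/2, 10/3, -13/3, 14, the continuity of p' gives the tridiagonal system
  2·M_0 + 10·M_1 + 3·M_2 = 6(Δ_1 - Δ_0) = 29
  3·M_1 + 12·M_2 + 3·M_3 = 6(Δ_2 - Δ_1) = -46
  3·M_2 + 8·M_3 + 1·M_4 = 6(Δ_3 - Δ_2) = 110
Natural end conditions: M_0 = M_4 = 0.
Solving: M_0 = 0, M_1 = 81/14, M_2 = -202/21, M_3 = 243/14, M_4 = 0.

17.3571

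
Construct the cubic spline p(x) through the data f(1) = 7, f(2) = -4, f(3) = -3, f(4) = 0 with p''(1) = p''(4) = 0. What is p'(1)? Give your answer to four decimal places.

-14.0667

With M_i denoting the second derivative at x_i, h_i = 1, 1, 1, and Δ_i = (y_(i+1) − y_i)/h_i = -11, 1, 3:
  1·M_0 + 4·M_1 + 1·M_2 = 6(Δ_1 - Δ_0) = 72
  1·M_1 + 4·M_2 + 1·M_3 = 6(Δ_2 - Δ_1) = 12
Natural end conditions: M_0 = M_3 = 0.
Hence M_0 = 0, M_1 = 92/5, M_2 = -8/5, M_3 = 0.
On [1, 2], p'(x) = b_0 + 2c_0·(x - 1) + 3d_0·(x - 1)² with b_0 = Δ_0 - h_0(2M_0 + M_1)/6 = -211/15, c_0 = M_0/2 = 0, d_0 = (M_1 - M_0)/(6h_0) = 46/15. So p'(1) = -211/15.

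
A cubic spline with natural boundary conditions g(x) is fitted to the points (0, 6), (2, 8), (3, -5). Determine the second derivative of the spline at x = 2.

-14

Put M_i = g'' at the i-th knot. Here h = (2, 1) and Δ = (1, -13), so the interior equations h_(i-1)·M_(i-1) + 2(h_(i-1)+h_i)·M_i + h_i·M_(i+1) = 6(Δ_i − Δ_(i-1)) read
  2·M_0 + 6·M_1 + 1·M_2 = 6(Δ_1 - Δ_0) = -84
Natural end conditions: M_0 = M_2 = 0.
Solving: M_0 = 0, M_1 = -14, M_2 = 0.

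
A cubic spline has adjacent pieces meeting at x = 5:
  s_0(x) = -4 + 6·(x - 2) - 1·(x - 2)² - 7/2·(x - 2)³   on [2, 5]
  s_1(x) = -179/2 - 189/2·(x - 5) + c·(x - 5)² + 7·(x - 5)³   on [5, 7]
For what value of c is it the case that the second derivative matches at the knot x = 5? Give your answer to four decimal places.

s_0''(x) = -2 - 21·(x - 2), so s_0''(5) = -65. On the right, s_1''(5) = 2c, so c = -65/2.

-32.5000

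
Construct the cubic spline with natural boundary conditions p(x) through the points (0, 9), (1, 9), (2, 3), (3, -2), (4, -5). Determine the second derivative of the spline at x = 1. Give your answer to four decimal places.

Let m_i = p''(x_i). Step sizes h_i = 1, 1, 1, 1; slopes of the chords Δ_i = (y_(i+1) - y_i)/h_i = 0, -6, -5, -3.
  1·m_0 + 4·m_1 + 1·m_2 = 6(Δ_1 - Δ_0) = -36
  1·m_1 + 4·m_2 + 1·m_3 = 6(Δ_2 - Δ_1) = 6
  1·m_2 + 4·m_3 + 1·m_4 = 6(Δ_3 - Δ_2) = 12
Natural end conditions: m_0 = m_4 = 0.
Hence m_0 = 0, m_1 = -69/7, m_2 = 24/7, m_3 = 15/7, m_4 = 0.

-9.8571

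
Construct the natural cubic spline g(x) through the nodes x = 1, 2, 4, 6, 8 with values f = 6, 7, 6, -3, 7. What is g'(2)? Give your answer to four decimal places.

Put σ_i = g'' at the i-th knot. Here h = (1, 2, 2, 2) and Δ = (1, -1/2, -9/2, 5), so the interior equations h_(i-1)·σ_(i-1) + 2(h_(i-1)+h_i)·σ_i + h_i·σ_(i+1) = 6(Δ_i − Δ_(i-1)) read
  1·σ_0 + 6·σ_1 + 2·σ_2 = 6(Δ_1 - Δ_0) = -9
  2·σ_1 + 8·σ_2 + 2·σ_3 = 6(Δ_2 - Δ_1) = -24
  2·σ_2 + 8·σ_3 + 2·σ_4 = 6(Δ_3 - Δ_2) = 57
Natural end conditions: σ_0 = σ_4 = 0.
Forward elimination and back-substitution give σ_0 = 0, σ_1 = 9/41, σ_2 = -423/82, σ_3 = 345/41, σ_4 = 0.
On [2, 4], g'(x) = b_1 + 2c_1·(x - 2) + 3d_1·(x - 2)² with b_1 = Δ_1 - h_1(2σ_1 + σ_2)/6 = 44/41, c_1 = σ_1/2 = 9/82, d_1 = (σ_2 - σ_1)/(6h_1) = -147/328. So g'(2) = 44/41.

1.0732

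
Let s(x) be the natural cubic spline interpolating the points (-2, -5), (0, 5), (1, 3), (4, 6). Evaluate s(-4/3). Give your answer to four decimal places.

-0.1789

Let σ_i = s''(x_i). Step sizes h_i = 2, 1, 3; slopes of the chords Δ_i = (y_(i+1) - y_i)/h_i = 5, -2, 1.
  2·σ_0 + 6·σ_1 + 1·σ_2 = 6(Δ_1 - Δ_0) = -42
  1·σ_1 + 8·σ_2 + 3·σ_3 = 6(Δ_2 - Δ_1) = 18
Natural end conditions: σ_0 = σ_3 = 0.
Solving the tridiagonal system: σ_0 = 0, σ_1 = -354/47, σ_2 = 150/47, σ_3 = 0.
On [-2, 0], s(x) = -5 + 353/47·(x + 2) + 0·(x + 2)² - 59/94·(x + 2)³.
With (x + 2) = 2/3: s(-4/3) = -227/1269.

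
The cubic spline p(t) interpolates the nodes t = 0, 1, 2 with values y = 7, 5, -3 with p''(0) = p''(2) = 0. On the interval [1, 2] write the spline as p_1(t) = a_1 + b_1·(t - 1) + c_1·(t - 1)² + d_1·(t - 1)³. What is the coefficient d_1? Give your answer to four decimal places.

1.5000

Let M_i = p''(x_i). Step sizes h_i = 1, 1; slopes of the chords Δ_i = (y_(i+1) - y_i)/h_i = -2, -8.
  1·M_0 + 4·M_1 + 1·M_2 = 6(Δ_1 - Δ_0) = -36
Natural end conditions: M_0 = M_2 = 0.
Solving the tridiagonal system: M_0 = 0, M_1 = -9, M_2 = 0.
On [1, 2], with p_1(t) = a_1 + b_1·(t - 1) + c_1·(t - 1)² + d_1·(t - 1)³: c_1 = M_1/2 = -9/2, d_1 = (M_2 - M_1)/(6h_1) = 3/2, b_1 = Δ_1 - h_1(2M_1 + M_2)/6 = -5.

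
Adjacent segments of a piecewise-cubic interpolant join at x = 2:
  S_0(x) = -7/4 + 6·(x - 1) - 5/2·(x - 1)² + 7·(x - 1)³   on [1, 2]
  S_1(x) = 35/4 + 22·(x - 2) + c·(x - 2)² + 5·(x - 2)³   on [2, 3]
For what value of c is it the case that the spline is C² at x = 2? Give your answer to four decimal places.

S_0''(x) = -5 + 42·(x - 1), so S_0''(2) = 37. On the right, S_1''(2) = 2c, so c = 37/2.

18.5000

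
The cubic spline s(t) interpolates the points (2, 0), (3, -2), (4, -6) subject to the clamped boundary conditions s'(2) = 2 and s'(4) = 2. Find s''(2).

Let M_i = s''(x_i). Step sizes h_i = 1, 1; slopes of the chords Δ_i = (y_(i+1) - y_i)/h_i = -2, -4.
  1·M_0 + 4·M_1 + 1·M_2 = 6(Δ_1 - Δ_0) = -12
Clamped end conditions give two more equations: 2h_0·M_0 + h_0·M_1 = 6(Δ_0 - s'(2)) = -24 and h_1·M_1 + 2h_1·M_2 = 6(s'(4) - Δ_1) = 36.
Forward elimination and back-substitution give M_0 = -9, M_1 = -6, M_2 = 21.

-9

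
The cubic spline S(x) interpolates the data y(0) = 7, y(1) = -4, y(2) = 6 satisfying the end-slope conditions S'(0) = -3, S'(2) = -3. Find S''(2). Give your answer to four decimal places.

-70.5000

Write σ_i for S''(x_i). With h_i = 1, 1 and divided differences Δ_i = -11, 10, the continuity of S' gives the tridiagonal system
  1·σ_0 + 4·σ_1 + 1·σ_2 = 6(Δ_1 - Δ_0) = 126
Clamped end conditions give two more equations: 2h_0·σ_0 + h_0·σ_1 = 6(Δ_0 - S'(0)) = -48 and h_1·σ_1 + 2h_1·σ_2 = 6(S'(2) - Δ_1) = -78.
Solving: σ_0 = -111/2, σ_1 = 63, σ_2 = -141/2.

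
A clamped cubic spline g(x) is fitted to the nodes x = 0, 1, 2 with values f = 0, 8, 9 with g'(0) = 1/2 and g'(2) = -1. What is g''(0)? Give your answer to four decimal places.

32.2500

Write m_i for g''(x_i). With h_i = 1, 1 and divided differences Δ_i = 8, 1, the continuity of g' gives the tridiagonal system
  1·m_0 + 4·m_1 + 1·m_2 = 6(Δ_1 - Δ_0) = -42
Clamped end conditions give two more equations: 2h_0·m_0 + h_0·m_1 = 6(Δ_0 - g'(0)) = 45 and h_1·m_1 + 2h_1·m_2 = 6(g'(2) - Δ_1) = -12.
Solving the tridiagonal system: m_0 = 129/4, m_1 = -39/2, m_2 = 15/4.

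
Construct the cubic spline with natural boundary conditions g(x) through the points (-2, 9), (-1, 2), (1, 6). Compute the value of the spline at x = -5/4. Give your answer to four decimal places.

Write M_i for g''(x_i). With h_i = 1, 2 and divided differences Δ_i = -7, 2, the continuity of g' gives the tridiagonal system
  1·M_0 + 6·M_1 + 2·M_2 = 6(Δ_1 - Δ_0) = 54
Natural end conditions: M_0 = M_2 = 0.
Solving: M_0 = 0, M_1 = 9, M_2 = 0.
On [-2, -1], g(x) = 9 - 17/2·(x + 2) + 0·(x + 2)² + 3/2·(x + 2)³.
With (x + 2) = 3/4: g(-5/4) = 417/128.

3.2578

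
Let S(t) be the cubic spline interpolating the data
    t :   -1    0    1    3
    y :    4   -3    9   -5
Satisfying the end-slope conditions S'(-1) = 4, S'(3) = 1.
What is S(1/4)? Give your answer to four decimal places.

-1.4020

Put M_i = S'' at the i-th knot. Here h = (1, 1, 2) and Δ = (-7, 12, -7), so the interior equations h_(i-1)·M_(i-1) + 2(h_(i-1)+h_i)·M_i + h_i·M_(i+1) = 6(Δ_i − Δ_(i-1)) read
  1·M_0 + 4·M_1 + 1·M_2 = 6(Δ_1 - Δ_0) = 114
  1·M_1 + 6·M_2 + 2·M_3 = 6(Δ_2 - Δ_1) = -114
Clamped end conditions give two more equations: 2h_0·M_0 + h_0·M_1 = 6(Δ_0 - S'(-1)) = -66 and h_2·M_2 + 2h_2·M_3 = 6(S'(3) - Δ_2) = 48.
Forward elimination and back-substitution give M_0 = -654/11, M_1 = 582/11, M_2 = -420/11, M_3 = 342/11.
On [0, 1], S(t) = -3 + 8/11·t + 291/11·t² - 167/11·t³.
With t = 1/4: S(1/4) = -987/704.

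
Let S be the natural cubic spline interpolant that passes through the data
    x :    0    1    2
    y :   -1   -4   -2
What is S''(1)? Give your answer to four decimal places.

7.5000

Put m_i = S'' at the i-th knot. Here h = (1, 1) and Δ = (-3, 2), so the interior equations h_(i-1)·m_(i-1) + 2(h_(i-1)+h_i)·m_i + h_i·m_(i+1) = 6(Δ_i − Δ_(i-1)) read
  1·m_0 + 4·m_1 + 1·m_2 = 6(Δ_1 - Δ_0) = 30
Natural end conditions: m_0 = m_2 = 0.
Solving: m_0 = 0, m_1 = 15/2, m_2 = 0.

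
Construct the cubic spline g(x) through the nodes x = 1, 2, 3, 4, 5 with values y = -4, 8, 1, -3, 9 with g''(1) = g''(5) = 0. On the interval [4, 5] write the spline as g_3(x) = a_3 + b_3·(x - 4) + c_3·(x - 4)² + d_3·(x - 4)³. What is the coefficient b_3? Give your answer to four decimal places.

Write M_i for g''(x_i). With h_i = 1, 1, 1, 1 and divided differences Δ_i = 12, -7, -4, 12, the continuity of g' gives the tridiagonal system
  1·M_0 + 4·M_1 + 1·M_2 = 6(Δ_1 - Δ_0) = -114
  1·M_1 + 4·M_2 + 1·M_3 = 6(Δ_2 - Δ_1) = 18
  1·M_2 + 4·M_3 + 1·M_4 = 6(Δ_3 - Δ_2) = 96
Natural end conditions: M_0 = M_4 = 0.
Solving the tridiagonal system: M_0 = 0, M_1 = -843/28, M_2 = 45/7, M_3 = 627/28, M_4 = 0.
On [4, 5], with g_3(x) = a_3 + b_3·(x - 4) + c_3·(x - 4)² + d_3·(x - 4)³: c_3 = M_3/2 = 627/56, d_3 = (M_4 - M_3)/(6h_3) = -209/56, b_3 = Δ_3 - h_3(2M_3 + M_4)/6 = 127/28.

4.5357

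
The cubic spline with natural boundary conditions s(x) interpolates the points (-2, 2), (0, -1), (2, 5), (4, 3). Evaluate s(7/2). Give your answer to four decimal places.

4.1406

Let m_i = s''(x_i). Step sizes h_i = 2, 2, 2; slopes of the chords Δ_i = (y_(i+1) - y_i)/h_i = -3/2, 3, -1.
  2·m_0 + 8·m_1 + 2·m_2 = 6(Δ_1 - Δ_0) = 27
  2·m_1 + 8·m_2 + 2·m_3 = 6(Δ_2 - Δ_1) = -24
Natural end conditions: m_0 = m_3 = 0.
Forward elimination and back-substitution give m_0 = 0, m_1 = 22/5, m_2 = -41/10, m_3 = 0.
On [2, 4], s(x) = 5 + 26/15·(x - 2) - 41/20·(x - 2)² + 41/120·(x - 2)³.
With (x - 2) = 3/2: s(7/2) = 265/64.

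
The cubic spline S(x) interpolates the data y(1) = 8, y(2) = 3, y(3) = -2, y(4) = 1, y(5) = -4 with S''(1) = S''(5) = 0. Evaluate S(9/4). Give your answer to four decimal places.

1.3147

With M_i denoting the second derivative at x_i, h_i = 1, 1, 1, 1, and Δ_i = (y_(i+1) − y_i)/h_i = -5, -5, 3, -5:
  1·M_0 + 4·M_1 + 1·M_2 = 6(Δ_1 - Δ_0) = 0
  1·M_1 + 4·M_2 + 1·M_3 = 6(Δ_2 - Δ_1) = 48
  1·M_2 + 4·M_3 + 1·M_4 = 6(Δ_3 - Δ_2) = -48
Natural end conditions: M_0 = M_4 = 0.
Solving: M_0 = 0, M_1 = -30/7, M_2 = 120/7, M_3 = -114/7, M_4 = 0.
On [2, 3], S(x) = 3 - 45/7·(x - 2) - 15/7·(x - 2)² + 25/7·(x - 2)³.
With (x - 2) = 1/4: S(9/4) = 589/448.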